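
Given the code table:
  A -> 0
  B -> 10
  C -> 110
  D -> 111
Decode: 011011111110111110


Decoding:
0 -> A
110 -> C
111 -> D
111 -> D
10 -> B
111 -> D
110 -> C


Result: ACDDBDC


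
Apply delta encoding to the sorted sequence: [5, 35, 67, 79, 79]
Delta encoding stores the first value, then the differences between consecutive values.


First value: 5
Deltas:
  35 - 5 = 30
  67 - 35 = 32
  79 - 67 = 12
  79 - 79 = 0


Delta encoded: [5, 30, 32, 12, 0]


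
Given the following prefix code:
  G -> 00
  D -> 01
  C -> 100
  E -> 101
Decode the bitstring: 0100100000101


Decoding step by step:
Bits 01 -> D
Bits 00 -> G
Bits 100 -> C
Bits 00 -> G
Bits 01 -> D
Bits 01 -> D


Decoded message: DGCGDD


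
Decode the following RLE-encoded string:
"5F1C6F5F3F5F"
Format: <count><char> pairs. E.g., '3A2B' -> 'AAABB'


Expanding each <count><char> pair:
  5F -> 'FFFFF'
  1C -> 'C'
  6F -> 'FFFFFF'
  5F -> 'FFFFF'
  3F -> 'FFF'
  5F -> 'FFFFF'

Decoded = FFFFFCFFFFFFFFFFFFFFFFFFF


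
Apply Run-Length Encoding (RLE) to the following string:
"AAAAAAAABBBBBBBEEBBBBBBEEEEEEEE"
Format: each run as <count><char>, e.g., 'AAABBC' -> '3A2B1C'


Scanning runs left to right:
  i=0: run of 'A' x 8 -> '8A'
  i=8: run of 'B' x 7 -> '7B'
  i=15: run of 'E' x 2 -> '2E'
  i=17: run of 'B' x 6 -> '6B'
  i=23: run of 'E' x 8 -> '8E'

RLE = 8A7B2E6B8E


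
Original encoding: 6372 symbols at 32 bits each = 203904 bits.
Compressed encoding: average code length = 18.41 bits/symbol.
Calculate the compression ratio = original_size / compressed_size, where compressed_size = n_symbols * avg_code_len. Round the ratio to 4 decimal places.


original_size = n_symbols * orig_bits = 6372 * 32 = 203904 bits
compressed_size = n_symbols * avg_code_len = 6372 * 18.41 = 117308.52 bits
ratio = original_size / compressed_size = 203904 / 117308.52 = 1.7382

Compression ratio = 1.7382


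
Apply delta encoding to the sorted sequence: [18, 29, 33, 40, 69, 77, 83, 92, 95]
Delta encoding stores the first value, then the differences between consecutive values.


First value: 18
Deltas:
  29 - 18 = 11
  33 - 29 = 4
  40 - 33 = 7
  69 - 40 = 29
  77 - 69 = 8
  83 - 77 = 6
  92 - 83 = 9
  95 - 92 = 3


Delta encoded: [18, 11, 4, 7, 29, 8, 6, 9, 3]


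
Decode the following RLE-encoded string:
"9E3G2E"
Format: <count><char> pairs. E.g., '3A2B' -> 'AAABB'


Expanding each <count><char> pair:
  9E -> 'EEEEEEEEE'
  3G -> 'GGG'
  2E -> 'EE'

Decoded = EEEEEEEEEGGGEE


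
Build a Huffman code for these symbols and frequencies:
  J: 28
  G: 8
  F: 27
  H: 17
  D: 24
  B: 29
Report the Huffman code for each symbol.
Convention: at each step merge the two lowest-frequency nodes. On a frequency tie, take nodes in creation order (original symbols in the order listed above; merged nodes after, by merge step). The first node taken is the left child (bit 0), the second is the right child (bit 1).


Huffman tree construction:
Step 1: Merge G(8) + H(17) = 25
Step 2: Merge D(24) + (G+H)(25) = 49
Step 3: Merge F(27) + J(28) = 55
Step 4: Merge B(29) + (D+(G+H))(49) = 78
Step 5: Merge (F+J)(55) + (B+(D+(G+H)))(78) = 133
Read each symbol's code off the tree from the root (left child = 0, right child = 1).

Codes:
  J: 01 (length 2)
  G: 1110 (length 4)
  F: 00 (length 2)
  H: 1111 (length 4)
  D: 110 (length 3)
  B: 10 (length 2)
Average code length: 340/133 = 2.5564 bits/symbol


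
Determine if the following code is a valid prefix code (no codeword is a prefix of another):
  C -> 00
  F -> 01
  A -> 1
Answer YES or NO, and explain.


Checking each pair (does one codeword prefix another?):
  C='00' vs F='01': no prefix
  C='00' vs A='1': no prefix
  F='01' vs C='00': no prefix
  F='01' vs A='1': no prefix
  A='1' vs C='00': no prefix
  A='1' vs F='01': no prefix
No violation found over all pairs.

YES -- this is a valid prefix code. No codeword is a prefix of any other codeword.


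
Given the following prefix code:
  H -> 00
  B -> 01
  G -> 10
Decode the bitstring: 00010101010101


Decoding step by step:
Bits 00 -> H
Bits 01 -> B
Bits 01 -> B
Bits 01 -> B
Bits 01 -> B
Bits 01 -> B
Bits 01 -> B


Decoded message: HBBBBBB


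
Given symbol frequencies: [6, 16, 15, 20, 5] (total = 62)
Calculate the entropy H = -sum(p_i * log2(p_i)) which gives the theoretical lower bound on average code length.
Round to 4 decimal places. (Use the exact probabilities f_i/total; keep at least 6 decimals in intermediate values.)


Per-symbol terms -p_i * log2(p_i) with p_i = f_i/62:
  p = 6/62 = 0.096774: log2(p) = -3.369234, -p*log2(p) = 0.326055
  p = 16/62 = 0.258065: log2(p) = -1.954196, -p*log2(p) = 0.504309
  p = 15/62 = 0.241935: log2(p) = -2.047306, -p*log2(p) = 0.495316
  p = 20/62 = 0.322581: log2(p) = -1.632268, -p*log2(p) = 0.526538
  p = 5/62 = 0.080645: log2(p) = -3.632268, -p*log2(p) = 0.292925
H = 0.326055 + 0.504309 + 0.495316 + 0.526538 + 0.292925 = 2.145143

H = 2.1451 bits/symbol


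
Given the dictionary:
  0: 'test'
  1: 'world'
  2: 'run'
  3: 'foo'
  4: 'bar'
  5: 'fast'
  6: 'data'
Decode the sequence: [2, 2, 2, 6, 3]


Look up each index in the dictionary:
  2 -> 'run'
  2 -> 'run'
  2 -> 'run'
  6 -> 'data'
  3 -> 'foo'

Decoded: "run run run data foo"


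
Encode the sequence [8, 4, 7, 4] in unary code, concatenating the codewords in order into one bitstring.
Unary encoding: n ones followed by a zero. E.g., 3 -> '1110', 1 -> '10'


Encode each number as n ones followed by a terminating 0:
  8 -> 111111110 (9 bits)
  4 -> 11110 (5 bits)
  7 -> 11111110 (8 bits)
  4 -> 11110 (5 bits)
Total length = 9 + 5 + 8 + 5 = 27 bits.

Unary([8, 4, 7, 4]) = 111111110111101111111011110 (27 bits)


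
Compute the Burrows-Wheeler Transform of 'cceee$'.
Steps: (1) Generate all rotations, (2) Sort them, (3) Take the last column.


Rotations (sorted):
  0: $cceee -> last char: e
  1: cceee$ -> last char: $
  2: ceee$c -> last char: c
  3: e$ccee -> last char: e
  4: ee$cce -> last char: e
  5: eee$cc -> last char: c


BWT = e$ceec


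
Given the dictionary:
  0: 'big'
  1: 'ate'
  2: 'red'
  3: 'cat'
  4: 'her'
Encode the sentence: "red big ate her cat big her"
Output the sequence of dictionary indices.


Look up each word in the dictionary:
  'red' -> 2
  'big' -> 0
  'ate' -> 1
  'her' -> 4
  'cat' -> 3
  'big' -> 0
  'her' -> 4

Encoded: [2, 0, 1, 4, 3, 0, 4]


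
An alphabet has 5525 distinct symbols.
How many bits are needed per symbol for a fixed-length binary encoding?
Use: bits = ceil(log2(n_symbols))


log2(5525) = 12.4318
Bracket: 2^12 = 4096 < 5525 <= 2^13 = 8192
So ceil(log2(5525)) = 13

bits = ceil(log2(5525)) = ceil(12.4318) = 13 bits


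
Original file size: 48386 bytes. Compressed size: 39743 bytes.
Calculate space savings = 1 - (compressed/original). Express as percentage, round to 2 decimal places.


ratio = compressed/original = 39743/48386 = 0.821374
savings = 1 - ratio = 1 - 0.821374 = 0.178626
as a percentage: 0.178626 * 100 = 17.86%

Space savings = 1 - 39743/48386 = 17.86%


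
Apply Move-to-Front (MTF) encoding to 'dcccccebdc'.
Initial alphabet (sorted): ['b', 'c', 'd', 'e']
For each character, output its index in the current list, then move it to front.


MTF encoding:
'd': index 2 in ['b', 'c', 'd', 'e'] -> ['d', 'b', 'c', 'e']
'c': index 2 in ['d', 'b', 'c', 'e'] -> ['c', 'd', 'b', 'e']
'c': index 0 in ['c', 'd', 'b', 'e'] -> ['c', 'd', 'b', 'e']
'c': index 0 in ['c', 'd', 'b', 'e'] -> ['c', 'd', 'b', 'e']
'c': index 0 in ['c', 'd', 'b', 'e'] -> ['c', 'd', 'b', 'e']
'c': index 0 in ['c', 'd', 'b', 'e'] -> ['c', 'd', 'b', 'e']
'e': index 3 in ['c', 'd', 'b', 'e'] -> ['e', 'c', 'd', 'b']
'b': index 3 in ['e', 'c', 'd', 'b'] -> ['b', 'e', 'c', 'd']
'd': index 3 in ['b', 'e', 'c', 'd'] -> ['d', 'b', 'e', 'c']
'c': index 3 in ['d', 'b', 'e', 'c'] -> ['c', 'd', 'b', 'e']


Output: [2, 2, 0, 0, 0, 0, 3, 3, 3, 3]


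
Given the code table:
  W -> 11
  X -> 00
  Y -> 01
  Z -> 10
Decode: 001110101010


Decoding:
00 -> X
11 -> W
10 -> Z
10 -> Z
10 -> Z
10 -> Z


Result: XWZZZZ


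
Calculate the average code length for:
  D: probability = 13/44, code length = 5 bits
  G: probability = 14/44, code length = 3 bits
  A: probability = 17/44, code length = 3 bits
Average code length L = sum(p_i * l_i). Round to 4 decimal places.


Weighted contributions p_i * l_i:
  D: (13/44) * 5 = 65/44
  G: (14/44) * 3 = 42/44
  A: (17/44) * 3 = 51/44
Sum = (65 + 42 + 51)/44 = 158/44

L = 158/44 = 3.5909 bits/symbol


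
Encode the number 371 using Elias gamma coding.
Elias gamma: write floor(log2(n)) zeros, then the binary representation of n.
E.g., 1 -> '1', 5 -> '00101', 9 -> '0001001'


num_bits = floor(log2(371)) + 1 = 9
leading_zeros = num_bits - 1 = 8
binary(371) = 101110011

Elias gamma(371) = '00000000' + '101110011' = 00000000101110011 (17 bits)


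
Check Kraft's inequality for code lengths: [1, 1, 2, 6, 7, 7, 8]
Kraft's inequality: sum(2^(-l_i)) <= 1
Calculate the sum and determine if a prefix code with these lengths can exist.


Sum = 2^(-1) + 2^(-1) + 2^(-2) + 2^(-6) + 2^(-7) + 2^(-7) + 2^(-8)
    = 0.5 + 0.5 + 0.25 + 0.015625 + 0.0078125 + 0.0078125 + 0.00390625
    = 329/256 = 1.28515625
Since 1.28515625 > 1, Kraft's inequality is NOT satisfied.
A prefix code with these lengths CANNOT exist.

Kraft sum = 1.28515625. Not satisfied.


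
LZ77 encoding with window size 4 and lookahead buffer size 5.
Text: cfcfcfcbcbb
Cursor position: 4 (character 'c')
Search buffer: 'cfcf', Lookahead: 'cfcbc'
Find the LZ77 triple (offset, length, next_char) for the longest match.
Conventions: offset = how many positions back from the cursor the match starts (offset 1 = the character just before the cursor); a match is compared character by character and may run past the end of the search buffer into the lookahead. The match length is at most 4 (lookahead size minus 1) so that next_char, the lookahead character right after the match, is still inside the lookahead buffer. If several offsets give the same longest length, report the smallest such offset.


Try each offset into the search buffer:
  offset=1 (pos 3, char 'f'): match length 0
  offset=2 (pos 2, char 'c'): match length 3
  offset=3 (pos 1, char 'f'): match length 0
  offset=4 (pos 0, char 'c'): match length 3
Longest match has length 3, found at offsets 2, 4; take the smallest, offset 2.
next_char = character at position 4 + 3 = 7 -> 'b'

Best match: offset=2, length=3 (matching 'cfc' starting at position 2)
LZ77 triple: (2, 3, 'b')


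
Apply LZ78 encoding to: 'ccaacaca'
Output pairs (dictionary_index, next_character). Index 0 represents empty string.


LZ78 encoding steps:
Dictionary: {0: ''}
Step 1: w='' (idx 0), next='c' -> output (0, 'c'), add 'c' as idx 1
Step 2: w='c' (idx 1), next='a' -> output (1, 'a'), add 'ca' as idx 2
Step 3: w='' (idx 0), next='a' -> output (0, 'a'), add 'a' as idx 3
Step 4: w='ca' (idx 2), next='c' -> output (2, 'c'), add 'cac' as idx 4
Step 5: w='a' (idx 3), end of input -> output (3, '')


Encoded: [(0, 'c'), (1, 'a'), (0, 'a'), (2, 'c'), (3, '')]


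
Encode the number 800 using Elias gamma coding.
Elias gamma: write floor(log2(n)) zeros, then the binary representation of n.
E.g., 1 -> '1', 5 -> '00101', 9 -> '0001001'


num_bits = floor(log2(800)) + 1 = 10
leading_zeros = num_bits - 1 = 9
binary(800) = 1100100000

Elias gamma(800) = '000000000' + '1100100000' = 0000000001100100000 (19 bits)


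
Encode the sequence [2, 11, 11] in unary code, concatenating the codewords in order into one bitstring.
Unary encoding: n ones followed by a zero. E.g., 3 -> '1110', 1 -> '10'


Encode each number as n ones followed by a terminating 0:
  2 -> 110 (3 bits)
  11 -> 111111111110 (12 bits)
  11 -> 111111111110 (12 bits)
Total length = 3 + 12 + 12 = 27 bits.

Unary([2, 11, 11]) = 110111111111110111111111110 (27 bits)


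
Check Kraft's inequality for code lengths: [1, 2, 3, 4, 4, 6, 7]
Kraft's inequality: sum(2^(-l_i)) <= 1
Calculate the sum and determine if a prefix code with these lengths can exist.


Sum = 2^(-1) + 2^(-2) + 2^(-3) + 2^(-4) + 2^(-4) + 2^(-6) + 2^(-7)
    = 0.5 + 0.25 + 0.125 + 0.0625 + 0.0625 + 0.015625 + 0.0078125
    = 131/128 = 1.0234375
Since 1.0234375 > 1, Kraft's inequality is NOT satisfied.
A prefix code with these lengths CANNOT exist.

Kraft sum = 1.0234375. Not satisfied.


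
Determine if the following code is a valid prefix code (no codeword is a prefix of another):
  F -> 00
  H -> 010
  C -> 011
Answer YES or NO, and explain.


Checking each pair (does one codeword prefix another?):
  F='00' vs H='010': no prefix
  F='00' vs C='011': no prefix
  H='010' vs F='00': no prefix
  H='010' vs C='011': no prefix
  C='011' vs F='00': no prefix
  C='011' vs H='010': no prefix
No violation found over all pairs.

YES -- this is a valid prefix code. No codeword is a prefix of any other codeword.


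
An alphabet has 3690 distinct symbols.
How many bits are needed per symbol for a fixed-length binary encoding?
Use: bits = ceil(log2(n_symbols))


log2(3690) = 11.8494
Bracket: 2^11 = 2048 < 3690 <= 2^12 = 4096
So ceil(log2(3690)) = 12

bits = ceil(log2(3690)) = ceil(11.8494) = 12 bits


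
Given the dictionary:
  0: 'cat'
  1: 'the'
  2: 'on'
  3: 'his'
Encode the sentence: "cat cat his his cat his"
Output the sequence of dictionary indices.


Look up each word in the dictionary:
  'cat' -> 0
  'cat' -> 0
  'his' -> 3
  'his' -> 3
  'cat' -> 0
  'his' -> 3

Encoded: [0, 0, 3, 3, 0, 3]


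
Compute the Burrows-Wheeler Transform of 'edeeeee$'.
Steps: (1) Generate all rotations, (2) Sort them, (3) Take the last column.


Rotations (sorted):
  0: $edeeeee -> last char: e
  1: deeeee$e -> last char: e
  2: e$edeeee -> last char: e
  3: edeeeee$ -> last char: $
  4: ee$edeee -> last char: e
  5: eee$edee -> last char: e
  6: eeee$ede -> last char: e
  7: eeeee$ed -> last char: d


BWT = eee$eeed


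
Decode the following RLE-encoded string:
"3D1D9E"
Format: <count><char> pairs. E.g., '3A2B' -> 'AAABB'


Expanding each <count><char> pair:
  3D -> 'DDD'
  1D -> 'D'
  9E -> 'EEEEEEEEE'

Decoded = DDDDEEEEEEEEE


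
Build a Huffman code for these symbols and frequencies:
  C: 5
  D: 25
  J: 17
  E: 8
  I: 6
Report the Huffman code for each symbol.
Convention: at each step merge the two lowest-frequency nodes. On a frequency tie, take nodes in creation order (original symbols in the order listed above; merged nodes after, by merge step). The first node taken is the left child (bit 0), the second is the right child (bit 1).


Huffman tree construction:
Step 1: Merge C(5) + I(6) = 11
Step 2: Merge E(8) + (C+I)(11) = 19
Step 3: Merge J(17) + (E+(C+I))(19) = 36
Step 4: Merge D(25) + (J+(E+(C+I)))(36) = 61
Read each symbol's code off the tree from the root (left child = 0, right child = 1).

Codes:
  C: 1110 (length 4)
  D: 0 (length 1)
  J: 10 (length 2)
  E: 110 (length 3)
  I: 1111 (length 4)
Average code length: 127/61 = 2.0820 bits/symbol


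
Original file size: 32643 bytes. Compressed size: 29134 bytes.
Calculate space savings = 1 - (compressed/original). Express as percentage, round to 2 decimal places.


ratio = compressed/original = 29134/32643 = 0.892504
savings = 1 - ratio = 1 - 0.892504 = 0.107496
as a percentage: 0.107496 * 100 = 10.75%

Space savings = 1 - 29134/32643 = 10.75%


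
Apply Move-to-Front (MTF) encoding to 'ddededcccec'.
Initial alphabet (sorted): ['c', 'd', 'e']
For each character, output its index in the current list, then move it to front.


MTF encoding:
'd': index 1 in ['c', 'd', 'e'] -> ['d', 'c', 'e']
'd': index 0 in ['d', 'c', 'e'] -> ['d', 'c', 'e']
'e': index 2 in ['d', 'c', 'e'] -> ['e', 'd', 'c']
'd': index 1 in ['e', 'd', 'c'] -> ['d', 'e', 'c']
'e': index 1 in ['d', 'e', 'c'] -> ['e', 'd', 'c']
'd': index 1 in ['e', 'd', 'c'] -> ['d', 'e', 'c']
'c': index 2 in ['d', 'e', 'c'] -> ['c', 'd', 'e']
'c': index 0 in ['c', 'd', 'e'] -> ['c', 'd', 'e']
'c': index 0 in ['c', 'd', 'e'] -> ['c', 'd', 'e']
'e': index 2 in ['c', 'd', 'e'] -> ['e', 'c', 'd']
'c': index 1 in ['e', 'c', 'd'] -> ['c', 'e', 'd']


Output: [1, 0, 2, 1, 1, 1, 2, 0, 0, 2, 1]


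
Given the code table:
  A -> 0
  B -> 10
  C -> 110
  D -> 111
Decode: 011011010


Decoding:
0 -> A
110 -> C
110 -> C
10 -> B


Result: ACCB


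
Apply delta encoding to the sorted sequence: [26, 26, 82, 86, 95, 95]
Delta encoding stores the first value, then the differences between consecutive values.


First value: 26
Deltas:
  26 - 26 = 0
  82 - 26 = 56
  86 - 82 = 4
  95 - 86 = 9
  95 - 95 = 0


Delta encoded: [26, 0, 56, 4, 9, 0]


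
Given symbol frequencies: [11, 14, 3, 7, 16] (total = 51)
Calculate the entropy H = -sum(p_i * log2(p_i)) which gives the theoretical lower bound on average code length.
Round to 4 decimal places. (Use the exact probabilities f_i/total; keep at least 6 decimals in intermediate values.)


Per-symbol terms -p_i * log2(p_i) with p_i = f_i/51:
  p = 11/51 = 0.215686: log2(p) = -2.212994, -p*log2(p) = 0.477312
  p = 14/51 = 0.274510: log2(p) = -1.865070, -p*log2(p) = 0.511980
  p = 3/51 = 0.058824: log2(p) = -4.087463, -p*log2(p) = 0.240439
  p = 7/51 = 0.137255: log2(p) = -2.865070, -p*log2(p) = 0.393245
  p = 16/51 = 0.313725: log2(p) = -1.672425, -p*log2(p) = 0.524682
H = 0.477312 + 0.511980 + 0.240439 + 0.393245 + 0.524682 = 2.147658

H = 2.1477 bits/symbol


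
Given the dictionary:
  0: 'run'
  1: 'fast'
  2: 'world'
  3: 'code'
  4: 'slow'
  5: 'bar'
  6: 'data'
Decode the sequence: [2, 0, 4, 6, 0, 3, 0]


Look up each index in the dictionary:
  2 -> 'world'
  0 -> 'run'
  4 -> 'slow'
  6 -> 'data'
  0 -> 'run'
  3 -> 'code'
  0 -> 'run'

Decoded: "world run slow data run code run"


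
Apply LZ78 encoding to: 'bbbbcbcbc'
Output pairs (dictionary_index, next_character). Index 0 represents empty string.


LZ78 encoding steps:
Dictionary: {0: ''}
Step 1: w='' (idx 0), next='b' -> output (0, 'b'), add 'b' as idx 1
Step 2: w='b' (idx 1), next='b' -> output (1, 'b'), add 'bb' as idx 2
Step 3: w='b' (idx 1), next='c' -> output (1, 'c'), add 'bc' as idx 3
Step 4: w='bc' (idx 3), next='b' -> output (3, 'b'), add 'bcb' as idx 4
Step 5: w='' (idx 0), next='c' -> output (0, 'c'), add 'c' as idx 5


Encoded: [(0, 'b'), (1, 'b'), (1, 'c'), (3, 'b'), (0, 'c')]


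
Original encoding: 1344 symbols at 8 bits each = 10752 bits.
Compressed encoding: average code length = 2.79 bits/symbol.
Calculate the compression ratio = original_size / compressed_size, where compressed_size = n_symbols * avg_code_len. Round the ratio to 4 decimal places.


original_size = n_symbols * orig_bits = 1344 * 8 = 10752 bits
compressed_size = n_symbols * avg_code_len = 1344 * 2.79 = 3749.76 bits
ratio = original_size / compressed_size = 10752 / 3749.76 = 2.8674

Compression ratio = 2.8674


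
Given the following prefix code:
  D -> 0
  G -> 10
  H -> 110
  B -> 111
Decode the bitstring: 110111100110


Decoding step by step:
Bits 110 -> H
Bits 111 -> B
Bits 10 -> G
Bits 0 -> D
Bits 110 -> H


Decoded message: HBGDH


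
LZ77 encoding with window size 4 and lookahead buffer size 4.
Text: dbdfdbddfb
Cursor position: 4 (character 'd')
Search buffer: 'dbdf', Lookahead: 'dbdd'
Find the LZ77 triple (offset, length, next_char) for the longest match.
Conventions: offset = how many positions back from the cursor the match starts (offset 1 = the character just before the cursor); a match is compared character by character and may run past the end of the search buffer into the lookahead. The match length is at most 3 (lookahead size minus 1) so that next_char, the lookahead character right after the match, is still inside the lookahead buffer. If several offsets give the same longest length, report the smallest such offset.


Try each offset into the search buffer:
  offset=1 (pos 3, char 'f'): match length 0
  offset=2 (pos 2, char 'd'): match length 1
  offset=3 (pos 1, char 'b'): match length 0
  offset=4 (pos 0, char 'd'): match length 3
Longest match has length 3 at offset 4.
next_char = character at position 4 + 3 = 7 -> 'd'

Best match: offset=4, length=3 (matching 'dbd' starting at position 0)
LZ77 triple: (4, 3, 'd')


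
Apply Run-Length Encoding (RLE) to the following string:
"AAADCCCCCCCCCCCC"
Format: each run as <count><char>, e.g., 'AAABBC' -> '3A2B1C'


Scanning runs left to right:
  i=0: run of 'A' x 3 -> '3A'
  i=3: run of 'D' x 1 -> '1D'
  i=4: run of 'C' x 12 -> '12C'

RLE = 3A1D12C


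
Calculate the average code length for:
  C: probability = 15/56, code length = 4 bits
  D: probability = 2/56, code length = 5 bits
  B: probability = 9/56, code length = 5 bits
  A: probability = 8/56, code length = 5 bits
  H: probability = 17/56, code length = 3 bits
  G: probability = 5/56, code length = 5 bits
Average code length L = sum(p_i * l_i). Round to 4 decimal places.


Weighted contributions p_i * l_i:
  C: (15/56) * 4 = 60/56
  D: (2/56) * 5 = 10/56
  B: (9/56) * 5 = 45/56
  A: (8/56) * 5 = 40/56
  H: (17/56) * 3 = 51/56
  G: (5/56) * 5 = 25/56
Sum = (60 + 10 + 45 + 40 + 51 + 25)/56 = 231/56

L = 231/56 = 4.1250 bits/symbol


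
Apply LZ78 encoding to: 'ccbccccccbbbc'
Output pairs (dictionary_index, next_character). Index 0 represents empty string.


LZ78 encoding steps:
Dictionary: {0: ''}
Step 1: w='' (idx 0), next='c' -> output (0, 'c'), add 'c' as idx 1
Step 2: w='c' (idx 1), next='b' -> output (1, 'b'), add 'cb' as idx 2
Step 3: w='c' (idx 1), next='c' -> output (1, 'c'), add 'cc' as idx 3
Step 4: w='cc' (idx 3), next='c' -> output (3, 'c'), add 'ccc' as idx 4
Step 5: w='cb' (idx 2), next='b' -> output (2, 'b'), add 'cbb' as idx 5
Step 6: w='' (idx 0), next='b' -> output (0, 'b'), add 'b' as idx 6
Step 7: w='c' (idx 1), end of input -> output (1, '')


Encoded: [(0, 'c'), (1, 'b'), (1, 'c'), (3, 'c'), (2, 'b'), (0, 'b'), (1, '')]


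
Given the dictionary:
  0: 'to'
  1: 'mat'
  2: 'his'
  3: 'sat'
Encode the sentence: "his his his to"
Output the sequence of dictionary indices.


Look up each word in the dictionary:
  'his' -> 2
  'his' -> 2
  'his' -> 2
  'to' -> 0

Encoded: [2, 2, 2, 0]


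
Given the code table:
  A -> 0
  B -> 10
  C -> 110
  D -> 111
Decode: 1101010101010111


Decoding:
110 -> C
10 -> B
10 -> B
10 -> B
10 -> B
10 -> B
111 -> D


Result: CBBBBBD


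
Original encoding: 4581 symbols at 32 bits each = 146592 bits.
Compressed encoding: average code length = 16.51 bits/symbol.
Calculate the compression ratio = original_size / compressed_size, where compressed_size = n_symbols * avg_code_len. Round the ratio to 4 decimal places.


original_size = n_symbols * orig_bits = 4581 * 32 = 146592 bits
compressed_size = n_symbols * avg_code_len = 4581 * 16.51 = 75632.31 bits
ratio = original_size / compressed_size = 146592 / 75632.31 = 1.9382

Compression ratio = 1.9382


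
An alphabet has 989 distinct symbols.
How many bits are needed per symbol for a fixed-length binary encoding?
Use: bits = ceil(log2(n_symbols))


log2(989) = 9.9498
Bracket: 2^9 = 512 < 989 <= 2^10 = 1024
So ceil(log2(989)) = 10

bits = ceil(log2(989)) = ceil(9.9498) = 10 bits


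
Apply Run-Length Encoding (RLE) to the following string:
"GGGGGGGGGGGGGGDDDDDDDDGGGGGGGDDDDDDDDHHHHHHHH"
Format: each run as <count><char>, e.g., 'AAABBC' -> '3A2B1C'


Scanning runs left to right:
  i=0: run of 'G' x 14 -> '14G'
  i=14: run of 'D' x 8 -> '8D'
  i=22: run of 'G' x 7 -> '7G'
  i=29: run of 'D' x 8 -> '8D'
  i=37: run of 'H' x 8 -> '8H'

RLE = 14G8D7G8D8H


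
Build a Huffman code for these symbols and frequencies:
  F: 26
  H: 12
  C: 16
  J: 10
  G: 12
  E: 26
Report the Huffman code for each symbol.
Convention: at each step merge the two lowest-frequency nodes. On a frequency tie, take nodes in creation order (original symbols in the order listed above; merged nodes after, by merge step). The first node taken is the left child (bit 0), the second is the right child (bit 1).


Huffman tree construction:
Step 1: Merge J(10) + H(12) = 22
Step 2: Merge G(12) + C(16) = 28
Step 3: Merge (J+H)(22) + F(26) = 48
Step 4: Merge E(26) + (G+C)(28) = 54
Step 5: Merge ((J+H)+F)(48) + (E+(G+C))(54) = 102
Read each symbol's code off the tree from the root (left child = 0, right child = 1).

Codes:
  F: 01 (length 2)
  H: 001 (length 3)
  C: 111 (length 3)
  J: 000 (length 3)
  G: 110 (length 3)
  E: 10 (length 2)
Average code length: 254/102 = 2.4902 bits/symbol


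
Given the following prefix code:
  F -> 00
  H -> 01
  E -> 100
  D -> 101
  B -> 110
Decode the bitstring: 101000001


Decoding step by step:
Bits 101 -> D
Bits 00 -> F
Bits 00 -> F
Bits 01 -> H


Decoded message: DFFH


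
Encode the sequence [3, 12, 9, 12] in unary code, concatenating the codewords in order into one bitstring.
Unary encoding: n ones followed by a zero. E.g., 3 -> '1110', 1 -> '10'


Encode each number as n ones followed by a terminating 0:
  3 -> 1110 (4 bits)
  12 -> 1111111111110 (13 bits)
  9 -> 1111111110 (10 bits)
  12 -> 1111111111110 (13 bits)
Total length = 4 + 13 + 10 + 13 = 40 bits.

Unary([3, 12, 9, 12]) = 1110111111111111011111111101111111111110 (40 bits)


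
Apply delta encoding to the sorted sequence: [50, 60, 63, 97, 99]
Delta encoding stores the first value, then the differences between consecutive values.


First value: 50
Deltas:
  60 - 50 = 10
  63 - 60 = 3
  97 - 63 = 34
  99 - 97 = 2


Delta encoded: [50, 10, 3, 34, 2]


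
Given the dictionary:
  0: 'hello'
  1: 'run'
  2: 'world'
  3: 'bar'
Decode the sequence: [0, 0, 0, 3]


Look up each index in the dictionary:
  0 -> 'hello'
  0 -> 'hello'
  0 -> 'hello'
  3 -> 'bar'

Decoded: "hello hello hello bar"


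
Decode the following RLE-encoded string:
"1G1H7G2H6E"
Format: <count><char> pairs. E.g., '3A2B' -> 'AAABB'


Expanding each <count><char> pair:
  1G -> 'G'
  1H -> 'H'
  7G -> 'GGGGGGG'
  2H -> 'HH'
  6E -> 'EEEEEE'

Decoded = GHGGGGGGGHHEEEEEE


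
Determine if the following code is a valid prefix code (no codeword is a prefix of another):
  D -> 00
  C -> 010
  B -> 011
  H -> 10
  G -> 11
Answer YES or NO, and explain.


Checking each pair (does one codeword prefix another?):
  D='00' vs C='010': no prefix
  D='00' vs B='011': no prefix
  D='00' vs H='10': no prefix
  D='00' vs G='11': no prefix
  C='010' vs D='00': no prefix
  C='010' vs B='011': no prefix
  C='010' vs H='10': no prefix
  C='010' vs G='11': no prefix
  B='011' vs D='00': no prefix
  B='011' vs C='010': no prefix
  B='011' vs H='10': no prefix
  B='011' vs G='11': no prefix
  H='10' vs D='00': no prefix
  H='10' vs C='010': no prefix
  H='10' vs B='011': no prefix
  H='10' vs G='11': no prefix
  G='11' vs D='00': no prefix
  G='11' vs C='010': no prefix
  G='11' vs B='011': no prefix
  G='11' vs H='10': no prefix
No violation found over all pairs.

YES -- this is a valid prefix code. No codeword is a prefix of any other codeword.


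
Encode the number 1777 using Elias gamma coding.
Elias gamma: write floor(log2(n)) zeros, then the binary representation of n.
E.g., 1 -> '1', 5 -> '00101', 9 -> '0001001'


num_bits = floor(log2(1777)) + 1 = 11
leading_zeros = num_bits - 1 = 10
binary(1777) = 11011110001

Elias gamma(1777) = '0000000000' + '11011110001' = 000000000011011110001 (21 bits)


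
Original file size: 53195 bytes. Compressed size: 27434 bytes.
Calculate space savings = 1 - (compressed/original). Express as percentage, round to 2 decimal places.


ratio = compressed/original = 27434/53195 = 0.515725
savings = 1 - ratio = 1 - 0.515725 = 0.484275
as a percentage: 0.484275 * 100 = 48.43%

Space savings = 1 - 27434/53195 = 48.43%


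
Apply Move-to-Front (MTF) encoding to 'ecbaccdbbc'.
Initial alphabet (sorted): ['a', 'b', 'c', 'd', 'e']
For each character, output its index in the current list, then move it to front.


MTF encoding:
'e': index 4 in ['a', 'b', 'c', 'd', 'e'] -> ['e', 'a', 'b', 'c', 'd']
'c': index 3 in ['e', 'a', 'b', 'c', 'd'] -> ['c', 'e', 'a', 'b', 'd']
'b': index 3 in ['c', 'e', 'a', 'b', 'd'] -> ['b', 'c', 'e', 'a', 'd']
'a': index 3 in ['b', 'c', 'e', 'a', 'd'] -> ['a', 'b', 'c', 'e', 'd']
'c': index 2 in ['a', 'b', 'c', 'e', 'd'] -> ['c', 'a', 'b', 'e', 'd']
'c': index 0 in ['c', 'a', 'b', 'e', 'd'] -> ['c', 'a', 'b', 'e', 'd']
'd': index 4 in ['c', 'a', 'b', 'e', 'd'] -> ['d', 'c', 'a', 'b', 'e']
'b': index 3 in ['d', 'c', 'a', 'b', 'e'] -> ['b', 'd', 'c', 'a', 'e']
'b': index 0 in ['b', 'd', 'c', 'a', 'e'] -> ['b', 'd', 'c', 'a', 'e']
'c': index 2 in ['b', 'd', 'c', 'a', 'e'] -> ['c', 'b', 'd', 'a', 'e']


Output: [4, 3, 3, 3, 2, 0, 4, 3, 0, 2]


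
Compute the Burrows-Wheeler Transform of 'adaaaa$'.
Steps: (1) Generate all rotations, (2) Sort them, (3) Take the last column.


Rotations (sorted):
  0: $adaaaa -> last char: a
  1: a$adaaa -> last char: a
  2: aa$adaa -> last char: a
  3: aaa$ada -> last char: a
  4: aaaa$ad -> last char: d
  5: adaaaa$ -> last char: $
  6: daaaa$a -> last char: a


BWT = aaaad$a


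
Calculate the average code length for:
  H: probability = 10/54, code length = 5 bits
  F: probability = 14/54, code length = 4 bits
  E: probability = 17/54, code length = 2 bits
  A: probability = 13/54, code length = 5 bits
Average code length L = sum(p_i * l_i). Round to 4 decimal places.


Weighted contributions p_i * l_i:
  H: (10/54) * 5 = 50/54
  F: (14/54) * 4 = 56/54
  E: (17/54) * 2 = 34/54
  A: (13/54) * 5 = 65/54
Sum = (50 + 56 + 34 + 65)/54 = 205/54

L = 205/54 = 3.7963 bits/symbol


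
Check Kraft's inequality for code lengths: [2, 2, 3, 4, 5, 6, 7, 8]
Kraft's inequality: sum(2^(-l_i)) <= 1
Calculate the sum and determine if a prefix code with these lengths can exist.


Sum = 2^(-2) + 2^(-2) + 2^(-3) + 2^(-4) + 2^(-5) + 2^(-6) + 2^(-7) + 2^(-8)
    = 0.25 + 0.25 + 0.125 + 0.0625 + 0.03125 + 0.015625 + 0.0078125 + 0.00390625
    = 191/256 = 0.74609375
Since 0.74609375 <= 1, Kraft's inequality IS satisfied.
A prefix code with these lengths CAN exist.

Kraft sum = 0.74609375. Satisfied.


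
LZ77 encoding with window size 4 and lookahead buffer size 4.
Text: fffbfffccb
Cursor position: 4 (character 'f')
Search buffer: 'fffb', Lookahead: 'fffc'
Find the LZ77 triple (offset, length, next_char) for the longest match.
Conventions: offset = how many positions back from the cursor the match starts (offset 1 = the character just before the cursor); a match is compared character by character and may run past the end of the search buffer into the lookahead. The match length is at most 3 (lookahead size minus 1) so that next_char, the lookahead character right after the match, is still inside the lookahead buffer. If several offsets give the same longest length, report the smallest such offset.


Try each offset into the search buffer:
  offset=1 (pos 3, char 'b'): match length 0
  offset=2 (pos 2, char 'f'): match length 1
  offset=3 (pos 1, char 'f'): match length 2
  offset=4 (pos 0, char 'f'): match length 3
Longest match has length 3 at offset 4.
next_char = character at position 4 + 3 = 7 -> 'c'

Best match: offset=4, length=3 (matching 'fff' starting at position 0)
LZ77 triple: (4, 3, 'c')


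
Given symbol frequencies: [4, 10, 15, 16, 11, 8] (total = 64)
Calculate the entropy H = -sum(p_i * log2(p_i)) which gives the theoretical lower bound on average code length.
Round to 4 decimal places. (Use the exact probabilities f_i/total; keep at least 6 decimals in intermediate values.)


Per-symbol terms -p_i * log2(p_i) with p_i = f_i/64:
  p = 4/64 = 0.062500: log2(p) = -4.000000, -p*log2(p) = 0.250000
  p = 10/64 = 0.156250: log2(p) = -2.678072, -p*log2(p) = 0.418449
  p = 15/64 = 0.234375: log2(p) = -2.093109, -p*log2(p) = 0.490573
  p = 16/64 = 0.250000: log2(p) = -2.000000, -p*log2(p) = 0.500000
  p = 11/64 = 0.171875: log2(p) = -2.540568, -p*log2(p) = 0.436660
  p = 8/64 = 0.125000: log2(p) = -3.000000, -p*log2(p) = 0.375000
H = 0.250000 + 0.418449 + 0.490573 + 0.500000 + 0.436660 + 0.375000 = 2.470682

H = 2.4707 bits/symbol


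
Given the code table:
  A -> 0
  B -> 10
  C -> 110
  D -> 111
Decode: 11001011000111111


Decoding:
110 -> C
0 -> A
10 -> B
110 -> C
0 -> A
0 -> A
111 -> D
111 -> D


Result: CABCAADD


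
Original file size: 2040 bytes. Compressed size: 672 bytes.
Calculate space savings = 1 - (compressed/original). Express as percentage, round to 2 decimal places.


ratio = compressed/original = 672/2040 = 0.329412
savings = 1 - ratio = 1 - 0.329412 = 0.670588
as a percentage: 0.670588 * 100 = 67.06%

Space savings = 1 - 672/2040 = 67.06%


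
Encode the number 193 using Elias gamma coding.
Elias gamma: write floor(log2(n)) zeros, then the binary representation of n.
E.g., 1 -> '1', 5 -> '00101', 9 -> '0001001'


num_bits = floor(log2(193)) + 1 = 8
leading_zeros = num_bits - 1 = 7
binary(193) = 11000001

Elias gamma(193) = '0000000' + '11000001' = 000000011000001 (15 bits)


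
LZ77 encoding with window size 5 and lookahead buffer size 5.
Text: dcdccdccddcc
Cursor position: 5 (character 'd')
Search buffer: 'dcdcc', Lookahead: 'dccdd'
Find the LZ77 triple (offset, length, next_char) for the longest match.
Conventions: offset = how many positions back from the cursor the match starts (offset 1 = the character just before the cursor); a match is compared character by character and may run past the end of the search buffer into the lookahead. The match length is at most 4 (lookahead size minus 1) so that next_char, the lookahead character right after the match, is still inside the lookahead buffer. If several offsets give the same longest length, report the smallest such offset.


Try each offset into the search buffer:
  offset=1 (pos 4, char 'c'): match length 0
  offset=2 (pos 3, char 'c'): match length 0
  offset=3 (pos 2, char 'd'): match length 4
  offset=4 (pos 1, char 'c'): match length 0
  offset=5 (pos 0, char 'd'): match length 2
Longest match has length 4 at offset 3.
next_char = character at position 5 + 4 = 9 -> 'd'

Best match: offset=3, length=4 (matching 'dccd' starting at position 2)
LZ77 triple: (3, 4, 'd')


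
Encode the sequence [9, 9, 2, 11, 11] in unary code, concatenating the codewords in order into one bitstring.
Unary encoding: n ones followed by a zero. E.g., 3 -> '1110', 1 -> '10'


Encode each number as n ones followed by a terminating 0:
  9 -> 1111111110 (10 bits)
  9 -> 1111111110 (10 bits)
  2 -> 110 (3 bits)
  11 -> 111111111110 (12 bits)
  11 -> 111111111110 (12 bits)
Total length = 10 + 10 + 3 + 12 + 12 = 47 bits.

Unary([9, 9, 2, 11, 11]) = 11111111101111111110110111111111110111111111110 (47 bits)


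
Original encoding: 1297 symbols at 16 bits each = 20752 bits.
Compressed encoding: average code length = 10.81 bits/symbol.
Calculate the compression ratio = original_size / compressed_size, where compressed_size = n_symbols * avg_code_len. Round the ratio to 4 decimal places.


original_size = n_symbols * orig_bits = 1297 * 16 = 20752 bits
compressed_size = n_symbols * avg_code_len = 1297 * 10.81 = 14020.57 bits
ratio = original_size / compressed_size = 20752 / 14020.57 = 1.4801

Compression ratio = 1.4801


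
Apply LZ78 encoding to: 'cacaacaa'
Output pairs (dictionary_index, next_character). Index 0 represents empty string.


LZ78 encoding steps:
Dictionary: {0: ''}
Step 1: w='' (idx 0), next='c' -> output (0, 'c'), add 'c' as idx 1
Step 2: w='' (idx 0), next='a' -> output (0, 'a'), add 'a' as idx 2
Step 3: w='c' (idx 1), next='a' -> output (1, 'a'), add 'ca' as idx 3
Step 4: w='a' (idx 2), next='c' -> output (2, 'c'), add 'ac' as idx 4
Step 5: w='a' (idx 2), next='a' -> output (2, 'a'), add 'aa' as idx 5


Encoded: [(0, 'c'), (0, 'a'), (1, 'a'), (2, 'c'), (2, 'a')]


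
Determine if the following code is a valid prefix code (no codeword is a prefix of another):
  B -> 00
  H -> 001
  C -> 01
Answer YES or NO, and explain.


Checking each pair (does one codeword prefix another?):
  B='00' vs H='001': prefix -- VIOLATION

NO -- this is NOT a valid prefix code. B (00) is a prefix of H (001).


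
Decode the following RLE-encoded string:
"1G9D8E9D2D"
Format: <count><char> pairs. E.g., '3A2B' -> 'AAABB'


Expanding each <count><char> pair:
  1G -> 'G'
  9D -> 'DDDDDDDDD'
  8E -> 'EEEEEEEE'
  9D -> 'DDDDDDDDD'
  2D -> 'DD'

Decoded = GDDDDDDDDDEEEEEEEEDDDDDDDDDDD


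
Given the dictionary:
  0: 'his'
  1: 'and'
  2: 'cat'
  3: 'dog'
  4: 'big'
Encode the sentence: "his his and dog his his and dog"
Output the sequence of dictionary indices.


Look up each word in the dictionary:
  'his' -> 0
  'his' -> 0
  'and' -> 1
  'dog' -> 3
  'his' -> 0
  'his' -> 0
  'and' -> 1
  'dog' -> 3

Encoded: [0, 0, 1, 3, 0, 0, 1, 3]


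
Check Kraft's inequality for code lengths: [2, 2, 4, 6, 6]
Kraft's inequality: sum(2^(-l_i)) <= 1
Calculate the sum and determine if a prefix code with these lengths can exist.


Sum = 2^(-2) + 2^(-2) + 2^(-4) + 2^(-6) + 2^(-6)
    = 0.25 + 0.25 + 0.0625 + 0.015625 + 0.015625
    = 38/64 = 0.59375
Since 0.59375 <= 1, Kraft's inequality IS satisfied.
A prefix code with these lengths CAN exist.

Kraft sum = 0.59375. Satisfied.


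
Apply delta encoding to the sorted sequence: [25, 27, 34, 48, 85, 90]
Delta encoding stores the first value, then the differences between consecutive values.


First value: 25
Deltas:
  27 - 25 = 2
  34 - 27 = 7
  48 - 34 = 14
  85 - 48 = 37
  90 - 85 = 5


Delta encoded: [25, 2, 7, 14, 37, 5]


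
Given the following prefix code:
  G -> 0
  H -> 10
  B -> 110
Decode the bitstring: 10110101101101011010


Decoding step by step:
Bits 10 -> H
Bits 110 -> B
Bits 10 -> H
Bits 110 -> B
Bits 110 -> B
Bits 10 -> H
Bits 110 -> B
Bits 10 -> H


Decoded message: HBHBBHBH


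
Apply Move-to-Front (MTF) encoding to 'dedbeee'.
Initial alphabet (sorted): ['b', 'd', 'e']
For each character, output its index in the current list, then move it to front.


MTF encoding:
'd': index 1 in ['b', 'd', 'e'] -> ['d', 'b', 'e']
'e': index 2 in ['d', 'b', 'e'] -> ['e', 'd', 'b']
'd': index 1 in ['e', 'd', 'b'] -> ['d', 'e', 'b']
'b': index 2 in ['d', 'e', 'b'] -> ['b', 'd', 'e']
'e': index 2 in ['b', 'd', 'e'] -> ['e', 'b', 'd']
'e': index 0 in ['e', 'b', 'd'] -> ['e', 'b', 'd']
'e': index 0 in ['e', 'b', 'd'] -> ['e', 'b', 'd']


Output: [1, 2, 1, 2, 2, 0, 0]


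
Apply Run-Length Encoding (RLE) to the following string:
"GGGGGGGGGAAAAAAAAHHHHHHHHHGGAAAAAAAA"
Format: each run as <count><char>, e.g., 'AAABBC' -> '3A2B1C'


Scanning runs left to right:
  i=0: run of 'G' x 9 -> '9G'
  i=9: run of 'A' x 8 -> '8A'
  i=17: run of 'H' x 9 -> '9H'
  i=26: run of 'G' x 2 -> '2G'
  i=28: run of 'A' x 8 -> '8A'

RLE = 9G8A9H2G8A


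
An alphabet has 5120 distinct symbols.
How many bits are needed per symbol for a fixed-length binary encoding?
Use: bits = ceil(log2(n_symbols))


log2(5120) = 12.3219
Bracket: 2^12 = 4096 < 5120 <= 2^13 = 8192
So ceil(log2(5120)) = 13

bits = ceil(log2(5120)) = ceil(12.3219) = 13 bits


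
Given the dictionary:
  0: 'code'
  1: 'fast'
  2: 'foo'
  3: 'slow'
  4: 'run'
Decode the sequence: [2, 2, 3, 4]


Look up each index in the dictionary:
  2 -> 'foo'
  2 -> 'foo'
  3 -> 'slow'
  4 -> 'run'

Decoded: "foo foo slow run"


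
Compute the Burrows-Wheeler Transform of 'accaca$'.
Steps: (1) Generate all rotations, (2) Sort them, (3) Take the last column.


Rotations (sorted):
  0: $accaca -> last char: a
  1: a$accac -> last char: c
  2: aca$acc -> last char: c
  3: accaca$ -> last char: $
  4: ca$acca -> last char: a
  5: caca$ac -> last char: c
  6: ccaca$a -> last char: a


BWT = acc$aca


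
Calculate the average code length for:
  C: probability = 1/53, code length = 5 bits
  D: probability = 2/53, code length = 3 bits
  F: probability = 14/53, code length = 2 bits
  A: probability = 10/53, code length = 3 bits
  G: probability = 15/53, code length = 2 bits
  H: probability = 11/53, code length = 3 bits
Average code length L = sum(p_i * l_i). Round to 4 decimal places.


Weighted contributions p_i * l_i:
  C: (1/53) * 5 = 5/53
  D: (2/53) * 3 = 6/53
  F: (14/53) * 2 = 28/53
  A: (10/53) * 3 = 30/53
  G: (15/53) * 2 = 30/53
  H: (11/53) * 3 = 33/53
Sum = (5 + 6 + 28 + 30 + 30 + 33)/53 = 132/53

L = 132/53 = 2.4906 bits/symbol


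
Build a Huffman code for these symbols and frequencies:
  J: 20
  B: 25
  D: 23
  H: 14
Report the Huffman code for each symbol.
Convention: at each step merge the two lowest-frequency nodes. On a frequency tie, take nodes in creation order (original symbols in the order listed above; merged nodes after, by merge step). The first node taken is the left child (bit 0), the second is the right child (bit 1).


Huffman tree construction:
Step 1: Merge H(14) + J(20) = 34
Step 2: Merge D(23) + B(25) = 48
Step 3: Merge (H+J)(34) + (D+B)(48) = 82
Read each symbol's code off the tree from the root (left child = 0, right child = 1).

Codes:
  J: 01 (length 2)
  B: 11 (length 2)
  D: 10 (length 2)
  H: 00 (length 2)
Average code length: 164/82 = 2.0000 bits/symbol
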